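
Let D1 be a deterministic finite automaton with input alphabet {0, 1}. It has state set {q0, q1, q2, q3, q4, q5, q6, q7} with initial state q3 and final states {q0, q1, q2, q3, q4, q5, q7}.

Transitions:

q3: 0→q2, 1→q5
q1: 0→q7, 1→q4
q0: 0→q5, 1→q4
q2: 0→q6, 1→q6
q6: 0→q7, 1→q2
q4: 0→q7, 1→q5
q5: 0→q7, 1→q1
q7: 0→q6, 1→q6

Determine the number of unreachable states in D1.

No path from q3 leads to q0; the other 7 states are all reachable.

1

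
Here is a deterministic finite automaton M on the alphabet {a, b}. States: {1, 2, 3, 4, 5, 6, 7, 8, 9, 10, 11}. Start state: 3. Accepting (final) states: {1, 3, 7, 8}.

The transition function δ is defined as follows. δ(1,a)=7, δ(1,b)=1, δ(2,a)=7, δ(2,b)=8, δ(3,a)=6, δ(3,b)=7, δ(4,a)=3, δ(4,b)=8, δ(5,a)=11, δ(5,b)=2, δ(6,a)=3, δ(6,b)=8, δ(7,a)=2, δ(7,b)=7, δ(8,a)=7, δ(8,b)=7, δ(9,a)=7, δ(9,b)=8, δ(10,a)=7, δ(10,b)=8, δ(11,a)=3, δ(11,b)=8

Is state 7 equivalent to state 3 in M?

States {1,4,5,9,10,11} cannot be reached from the start state, so discard them.
Initial partition by acceptance: {3,7,8} | {2,6}.
Split {3,7,8} by δ(·,a) → {3,7} and {8}.
No further refinement is possible. Final partition (3 blocks): {3,7} | {2,6} | {8}.
7 and 3 lie in the same block of the stable partition, so they are equivalent — no string distinguishes them.

Yes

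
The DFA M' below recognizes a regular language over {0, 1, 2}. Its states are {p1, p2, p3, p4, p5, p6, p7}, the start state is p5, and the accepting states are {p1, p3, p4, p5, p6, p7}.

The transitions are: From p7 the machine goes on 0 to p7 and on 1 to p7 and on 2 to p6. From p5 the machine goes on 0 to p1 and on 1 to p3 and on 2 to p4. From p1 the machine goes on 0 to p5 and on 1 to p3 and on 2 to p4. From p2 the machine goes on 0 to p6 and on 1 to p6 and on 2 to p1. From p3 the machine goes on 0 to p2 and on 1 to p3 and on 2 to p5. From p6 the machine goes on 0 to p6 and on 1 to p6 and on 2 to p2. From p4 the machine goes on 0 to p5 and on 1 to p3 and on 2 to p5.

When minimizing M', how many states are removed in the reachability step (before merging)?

Starting at p5 and following transitions, the reachable set is {p1, p2, p3, p4, p5, p6}. That leaves p7 unreachable — 1 in total.

1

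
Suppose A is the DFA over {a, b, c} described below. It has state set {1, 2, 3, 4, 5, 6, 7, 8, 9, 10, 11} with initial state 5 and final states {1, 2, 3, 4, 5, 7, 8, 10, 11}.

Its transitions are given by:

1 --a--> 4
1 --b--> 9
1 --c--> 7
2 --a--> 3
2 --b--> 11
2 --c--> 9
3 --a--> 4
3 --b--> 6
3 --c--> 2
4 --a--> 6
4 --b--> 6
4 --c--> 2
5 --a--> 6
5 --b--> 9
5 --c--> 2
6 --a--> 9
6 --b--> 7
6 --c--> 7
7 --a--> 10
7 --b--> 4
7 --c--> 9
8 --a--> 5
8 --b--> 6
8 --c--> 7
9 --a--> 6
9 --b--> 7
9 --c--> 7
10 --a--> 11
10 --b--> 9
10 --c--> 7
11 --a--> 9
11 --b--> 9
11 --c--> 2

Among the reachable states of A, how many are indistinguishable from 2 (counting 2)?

2

Reachable states from the start: {2,3,4,5,6,7,9,10,11}. Unreachable: {1,8} — drop them.
P0 = {2,3,4,5,7,10,11} | {6,9}.
Split {2,3,4,5,7,10,11} by δ(·,a) → {2,3,7,10} and {4,5,11}.
Refine {2,3,7,10} on symbol a: members go to different blocks, giving {2,7} and {3,10}.
Stable partition: {2,7} | {6,9} | {4,5,11} | {3,10} — 4 equivalence classes.
The equivalence class containing 2 is {2,7}, of size 2.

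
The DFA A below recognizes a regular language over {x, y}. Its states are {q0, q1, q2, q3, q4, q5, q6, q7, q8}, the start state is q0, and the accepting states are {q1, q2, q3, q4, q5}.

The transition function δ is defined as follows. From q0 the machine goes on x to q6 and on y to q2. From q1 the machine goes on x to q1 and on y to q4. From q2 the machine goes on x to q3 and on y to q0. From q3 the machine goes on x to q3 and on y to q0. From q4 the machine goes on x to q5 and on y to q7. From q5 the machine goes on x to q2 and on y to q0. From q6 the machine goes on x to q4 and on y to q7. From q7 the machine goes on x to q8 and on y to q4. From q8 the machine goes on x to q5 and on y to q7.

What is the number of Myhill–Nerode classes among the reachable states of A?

3

States {q1} cannot be reached from the start state, so discard them.
Initial partition by acceptance: {q2,q3,q4,q5} | {q0,q6,q7,q8}.
On input x, block {q0,q6,q7,q8} splits into {q0,q7} and {q6,q8}.
No further refinement is possible. Final partition (3 blocks): {q2,q3,q4,q5} | {q0,q7} | {q6,q8}.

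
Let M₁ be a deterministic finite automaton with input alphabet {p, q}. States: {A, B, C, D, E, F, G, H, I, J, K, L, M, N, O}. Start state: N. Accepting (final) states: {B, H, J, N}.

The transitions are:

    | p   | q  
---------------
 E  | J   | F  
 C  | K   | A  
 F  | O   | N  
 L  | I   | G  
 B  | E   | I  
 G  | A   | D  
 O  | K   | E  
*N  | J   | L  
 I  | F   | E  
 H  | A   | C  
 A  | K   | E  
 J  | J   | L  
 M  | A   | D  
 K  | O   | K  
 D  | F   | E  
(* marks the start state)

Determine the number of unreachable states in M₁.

BFS from N reaches {A, D, E, F, G, I, J, K, L, N, O}; the 4 state(s) B, C, H, M are never visited.

4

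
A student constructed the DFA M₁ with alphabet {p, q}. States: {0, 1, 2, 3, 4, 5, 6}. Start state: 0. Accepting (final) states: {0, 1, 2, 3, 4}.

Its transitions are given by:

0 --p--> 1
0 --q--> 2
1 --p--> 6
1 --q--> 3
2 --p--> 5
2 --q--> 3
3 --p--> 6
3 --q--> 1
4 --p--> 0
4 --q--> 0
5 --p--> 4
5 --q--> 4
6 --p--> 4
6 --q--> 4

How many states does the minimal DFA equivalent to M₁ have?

Every state is reachable, so we keep all 7.
Initial partition by acceptance: {0,1,2,3,4} | {5,6}.
Split {0,1,2,3,4} by δ(·,p) → {1,2,3} and {0,4}.
Split {0,4} by δ(·,p) → {0} and {4}.
The partition is now stable with 4 blocks: {1,2,3} | {5,6} | {0} | {4}.

4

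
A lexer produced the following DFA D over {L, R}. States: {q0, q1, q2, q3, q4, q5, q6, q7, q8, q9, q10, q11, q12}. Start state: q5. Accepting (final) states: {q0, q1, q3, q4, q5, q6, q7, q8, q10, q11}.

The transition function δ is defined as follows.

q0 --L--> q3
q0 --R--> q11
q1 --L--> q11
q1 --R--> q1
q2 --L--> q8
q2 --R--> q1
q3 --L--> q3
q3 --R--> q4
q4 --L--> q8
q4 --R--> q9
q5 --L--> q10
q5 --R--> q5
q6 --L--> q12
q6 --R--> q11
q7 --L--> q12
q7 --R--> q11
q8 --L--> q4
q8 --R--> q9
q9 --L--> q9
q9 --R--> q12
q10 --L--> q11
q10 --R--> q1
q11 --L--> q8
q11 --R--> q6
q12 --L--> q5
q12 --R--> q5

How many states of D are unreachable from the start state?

4

Starting at q5 and following transitions, the reachable set is {q1, q4, q5, q6, q8, q9, q10, q11, q12}. That leaves q0, q2, q3, q7 unreachable — 4 in total.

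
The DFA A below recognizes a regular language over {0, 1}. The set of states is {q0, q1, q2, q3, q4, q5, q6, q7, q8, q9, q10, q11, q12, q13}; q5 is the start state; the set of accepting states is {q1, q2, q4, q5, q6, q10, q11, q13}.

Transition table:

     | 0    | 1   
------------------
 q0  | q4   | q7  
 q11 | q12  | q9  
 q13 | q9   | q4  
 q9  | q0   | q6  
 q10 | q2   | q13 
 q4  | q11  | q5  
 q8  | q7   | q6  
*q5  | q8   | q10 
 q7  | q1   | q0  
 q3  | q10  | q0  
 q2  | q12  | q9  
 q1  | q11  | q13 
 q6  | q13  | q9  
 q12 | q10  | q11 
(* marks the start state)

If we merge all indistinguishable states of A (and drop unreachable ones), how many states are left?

7

First remove the unreachable states {q3}; 13 states remain.
Start with accepting vs non-accepting: {q1,q2,q4,q5,q6,q10,q11,q13} | {q0,q7,q8,q9,q12}.
Split {q1,q2,q4,q5,q6,q10,q11,q13} by δ(·,0) → {q1,q4,q6,q10} and {q2,q5,q11,q13}.
Split {q1,q4,q6,q10} by δ(·,1) → {q1,q4,q10} and {q6}.
Refine {q0,q7,q8,q9,q12} on symbol 0: members go to different blocks, giving {q0,q7,q12} and {q8,q9}.
Split {q0,q7,q12} by δ(·,1) → {q0,q7} and {q12}.
Split {q2,q5,q11,q13} by δ(·,0) → {q2,q11} and {q5,q13}.
Stable partition: {q1,q4,q10} | {q0,q7} | {q2,q11} | {q6} | {q8,q9} | {q12} | {q5,q13} — 7 equivalence classes.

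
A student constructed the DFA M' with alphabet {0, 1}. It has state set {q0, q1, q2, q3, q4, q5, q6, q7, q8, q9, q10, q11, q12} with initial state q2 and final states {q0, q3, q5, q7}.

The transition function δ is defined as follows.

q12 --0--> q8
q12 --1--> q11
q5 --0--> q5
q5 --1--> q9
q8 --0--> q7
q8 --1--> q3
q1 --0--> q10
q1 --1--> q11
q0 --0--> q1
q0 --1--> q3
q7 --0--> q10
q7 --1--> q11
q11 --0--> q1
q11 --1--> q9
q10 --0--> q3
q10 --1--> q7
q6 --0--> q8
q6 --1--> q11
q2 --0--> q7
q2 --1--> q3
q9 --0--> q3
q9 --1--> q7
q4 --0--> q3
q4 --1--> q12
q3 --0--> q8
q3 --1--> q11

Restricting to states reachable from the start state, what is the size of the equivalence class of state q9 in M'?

4

States {q0,q4,q5,q6,q12} cannot be reached from the start state, so discard them.
Start with accepting vs non-accepting: {q3,q7} | {q1,q2,q8,q9,q10,q11}.
Split {q1,q2,q8,q9,q10,q11} by δ(·,0) → {q2,q8,q9,q10} and {q1,q11}.
Split {q1,q11} by δ(·,0) → {q1} and {q11}.
No further refinement is possible. Final partition (4 blocks): {q3,q7} | {q2,q8,q9,q10} | {q1} | {q11}.
The equivalence class containing q9 is {q2,q8,q9,q10}, of size 4.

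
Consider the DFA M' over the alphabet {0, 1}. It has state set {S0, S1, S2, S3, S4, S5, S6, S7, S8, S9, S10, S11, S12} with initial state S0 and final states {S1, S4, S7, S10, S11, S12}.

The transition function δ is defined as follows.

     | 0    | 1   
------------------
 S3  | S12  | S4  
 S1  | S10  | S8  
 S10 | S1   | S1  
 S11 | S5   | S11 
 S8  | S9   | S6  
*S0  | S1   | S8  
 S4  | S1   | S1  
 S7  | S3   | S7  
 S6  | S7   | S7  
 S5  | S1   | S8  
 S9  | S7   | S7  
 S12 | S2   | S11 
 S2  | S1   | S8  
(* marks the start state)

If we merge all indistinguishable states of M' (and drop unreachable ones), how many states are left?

8

All states are reachable from the start state.
P0 = {S1,S4,S7,S10,S11,S12} | {S0,S2,S3,S5,S6,S8,S9}.
On input 0, block {S1,S4,S7,S10,S11,S12} splits into {S1,S4,S10} and {S7,S11,S12}.
On input 1, block {S1,S4,S10} splits into {S4,S10} and {S1}.
Split {S0,S2,S3,S5,S6,S8,S9} by δ(·,0) → {S0,S2,S5} and {S3,S6,S9} and {S8}.
On input 0, block {S7,S11,S12} splits into {S11,S12} and {S7}.
On input 0, block {S3,S6,S9} splits into {S6,S9} and {S3}.
The partition is now stable with 8 blocks: {S4,S10} | {S0,S2,S5} | {S11,S12} | {S1} | {S6,S9} | {S8} | {S7} | {S3}.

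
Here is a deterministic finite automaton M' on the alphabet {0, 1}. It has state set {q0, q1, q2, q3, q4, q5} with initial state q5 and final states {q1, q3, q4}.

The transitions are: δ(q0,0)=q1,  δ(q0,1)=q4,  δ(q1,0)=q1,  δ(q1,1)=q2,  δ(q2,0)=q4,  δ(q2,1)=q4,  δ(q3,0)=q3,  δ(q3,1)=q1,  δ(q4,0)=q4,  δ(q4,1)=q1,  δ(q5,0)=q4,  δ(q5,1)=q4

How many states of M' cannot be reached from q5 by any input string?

No path from q5 leads to q0, q3; the other 4 states are all reachable.

2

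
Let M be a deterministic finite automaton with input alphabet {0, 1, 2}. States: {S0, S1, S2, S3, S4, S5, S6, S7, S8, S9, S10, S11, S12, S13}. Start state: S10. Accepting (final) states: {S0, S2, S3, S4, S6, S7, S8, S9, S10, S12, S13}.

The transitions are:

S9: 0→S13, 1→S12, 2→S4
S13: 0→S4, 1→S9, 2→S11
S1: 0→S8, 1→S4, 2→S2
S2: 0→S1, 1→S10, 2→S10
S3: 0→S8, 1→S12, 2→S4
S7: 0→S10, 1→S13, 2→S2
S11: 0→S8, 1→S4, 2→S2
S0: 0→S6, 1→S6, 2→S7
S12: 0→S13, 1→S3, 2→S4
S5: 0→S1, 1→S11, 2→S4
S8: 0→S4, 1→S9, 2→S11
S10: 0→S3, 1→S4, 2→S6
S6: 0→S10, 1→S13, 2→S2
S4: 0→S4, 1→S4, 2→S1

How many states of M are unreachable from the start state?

3

BFS from S10 reaches {S1, S2, S3, S4, S6, S8, S9, S10, S11, S12, S13}; the 3 state(s) S0, S5, S7 are never visited.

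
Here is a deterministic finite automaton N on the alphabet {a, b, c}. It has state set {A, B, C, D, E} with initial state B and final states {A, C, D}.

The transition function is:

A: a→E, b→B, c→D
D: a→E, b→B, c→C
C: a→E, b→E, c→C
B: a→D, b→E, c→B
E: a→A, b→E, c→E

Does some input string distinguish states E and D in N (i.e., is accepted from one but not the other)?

All states are reachable from the start state.
Initial partition by acceptance: {A,C,D} | {B,E}.
The partition is now stable with 2 blocks: {A,C,D} | {B,E}.
E and D end up in different blocks, so they are distinguishable. For instance, the string 'ε' is accepted from only D.

Yes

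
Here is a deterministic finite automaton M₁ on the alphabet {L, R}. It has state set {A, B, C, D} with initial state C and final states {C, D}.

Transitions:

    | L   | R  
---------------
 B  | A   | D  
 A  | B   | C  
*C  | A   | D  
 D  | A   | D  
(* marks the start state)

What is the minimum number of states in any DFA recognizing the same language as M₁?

All states are reachable from the start state.
Initial partition by acceptance: {C,D} | {A,B}.
Stable partition: {C,D} | {A,B} — 2 equivalence classes.

2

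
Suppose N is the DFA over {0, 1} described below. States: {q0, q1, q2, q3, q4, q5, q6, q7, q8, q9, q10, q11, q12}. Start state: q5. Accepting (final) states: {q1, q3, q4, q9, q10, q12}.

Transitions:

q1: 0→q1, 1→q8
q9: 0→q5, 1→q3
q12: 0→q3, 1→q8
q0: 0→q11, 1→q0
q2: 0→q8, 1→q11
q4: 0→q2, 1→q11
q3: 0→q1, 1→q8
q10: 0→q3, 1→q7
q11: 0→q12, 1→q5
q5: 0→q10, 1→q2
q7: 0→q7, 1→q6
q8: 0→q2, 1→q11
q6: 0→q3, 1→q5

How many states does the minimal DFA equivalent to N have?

First remove the unreachable states {q0,q4,q9}; 10 states remain.
Initial partition by acceptance: {q1,q3,q10,q12} | {q2,q5,q6,q7,q8,q11}.
On input 0, block {q2,q5,q6,q7,q8,q11} splits into {q2,q7,q8} and {q5,q6,q11}.
Refine {q5,q6,q11} on symbol 1: members go to different blocks, giving {q6,q11} and {q5}.
The partition is now stable with 4 blocks: {q1,q3,q10,q12} | {q2,q7,q8} | {q6,q11} | {q5}.

4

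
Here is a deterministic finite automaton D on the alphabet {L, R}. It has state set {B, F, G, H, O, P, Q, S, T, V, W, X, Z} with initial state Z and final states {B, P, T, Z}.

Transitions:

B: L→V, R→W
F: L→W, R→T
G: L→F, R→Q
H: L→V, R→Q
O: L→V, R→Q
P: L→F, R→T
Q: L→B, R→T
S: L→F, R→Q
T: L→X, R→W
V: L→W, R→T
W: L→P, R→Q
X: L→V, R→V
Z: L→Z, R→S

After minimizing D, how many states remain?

Reachable states from the start: {B,F,P,Q,S,T,V,W,X,Z}. Unreachable: {G,H,O} — drop them.
Initial partition by acceptance: {B,P,T,Z} | {F,Q,S,V,W,X}.
Split {B,P,T,Z} by δ(·,L) → {B,P,T} and {Z}.
Split {B,P,T} by δ(·,R) → {B,T} and {P}.
Refine {F,Q,S,V,W,X} on symbol L: members go to different blocks, giving {F,S,V,X} and {Q} and {W}.
Refine {F,S,V,X} on symbol L: members go to different blocks, giving {F,V} and {S,X}.
On input L, block {B,T} splits into {B} and {T}.
Refine {S,X} on symbol R: members go to different blocks, giving {S} and {X}.
The partition is now stable with 9 blocks: {B} | {F,V} | {Z} | {P} | {Q} | {W} | {S} | {T} | {X}.

9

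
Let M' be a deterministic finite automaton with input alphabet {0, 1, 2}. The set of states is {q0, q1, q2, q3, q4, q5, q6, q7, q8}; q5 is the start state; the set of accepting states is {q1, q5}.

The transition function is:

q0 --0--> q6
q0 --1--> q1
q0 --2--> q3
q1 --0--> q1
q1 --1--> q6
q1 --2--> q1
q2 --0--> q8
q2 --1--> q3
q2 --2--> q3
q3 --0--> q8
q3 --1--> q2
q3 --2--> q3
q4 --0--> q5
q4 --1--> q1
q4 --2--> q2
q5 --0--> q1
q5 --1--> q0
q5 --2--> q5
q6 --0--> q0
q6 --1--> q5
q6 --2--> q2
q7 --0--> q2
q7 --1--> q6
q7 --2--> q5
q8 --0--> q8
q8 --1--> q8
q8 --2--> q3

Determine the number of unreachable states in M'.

No path from q5 leads to q4, q7; the other 7 states are all reachable.

2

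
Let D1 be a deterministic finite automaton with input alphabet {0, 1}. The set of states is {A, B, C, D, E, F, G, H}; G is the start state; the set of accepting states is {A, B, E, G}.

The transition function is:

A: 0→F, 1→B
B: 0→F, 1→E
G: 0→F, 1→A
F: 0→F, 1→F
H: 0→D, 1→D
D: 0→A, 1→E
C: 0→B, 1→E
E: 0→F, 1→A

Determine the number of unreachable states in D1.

Starting at G and following transitions, the reachable set is {A, B, E, F, G}. That leaves C, D, H unreachable — 3 in total.

3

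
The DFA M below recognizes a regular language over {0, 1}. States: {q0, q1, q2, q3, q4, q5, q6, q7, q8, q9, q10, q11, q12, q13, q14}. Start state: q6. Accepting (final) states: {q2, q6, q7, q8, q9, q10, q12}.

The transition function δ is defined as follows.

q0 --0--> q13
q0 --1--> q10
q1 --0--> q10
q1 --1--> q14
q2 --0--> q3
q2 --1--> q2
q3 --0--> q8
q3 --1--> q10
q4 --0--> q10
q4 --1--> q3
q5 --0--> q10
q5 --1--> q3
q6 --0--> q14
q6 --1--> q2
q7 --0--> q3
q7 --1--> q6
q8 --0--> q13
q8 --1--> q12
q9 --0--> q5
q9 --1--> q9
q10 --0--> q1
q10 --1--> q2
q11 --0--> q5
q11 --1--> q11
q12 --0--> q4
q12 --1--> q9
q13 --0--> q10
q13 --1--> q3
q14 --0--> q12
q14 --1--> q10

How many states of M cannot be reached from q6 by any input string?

3

No path from q6 leads to q0, q7, q11; the other 12 states are all reachable.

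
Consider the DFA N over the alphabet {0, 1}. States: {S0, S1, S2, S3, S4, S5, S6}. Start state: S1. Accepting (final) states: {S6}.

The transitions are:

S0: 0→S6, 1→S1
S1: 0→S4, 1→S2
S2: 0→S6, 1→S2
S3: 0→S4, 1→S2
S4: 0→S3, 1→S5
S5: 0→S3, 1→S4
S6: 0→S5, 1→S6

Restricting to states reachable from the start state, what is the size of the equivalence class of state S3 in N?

2

Reachable states from the start: {S1,S2,S3,S4,S5,S6}. Unreachable: {S0} — drop them.
Start with accepting vs non-accepting: {S6} | {S1,S2,S3,S4,S5}.
Split {S1,S2,S3,S4,S5} by δ(·,0) → {S1,S3,S4,S5} and {S2}.
Refine {S1,S3,S4,S5} on symbol 1: members go to different blocks, giving {S1,S3} and {S4,S5}.
The partition is now stable with 4 blocks: {S6} | {S1,S3} | {S2} | {S4,S5}.
State S3 belongs to the block {S1,S3}, which has 2 states.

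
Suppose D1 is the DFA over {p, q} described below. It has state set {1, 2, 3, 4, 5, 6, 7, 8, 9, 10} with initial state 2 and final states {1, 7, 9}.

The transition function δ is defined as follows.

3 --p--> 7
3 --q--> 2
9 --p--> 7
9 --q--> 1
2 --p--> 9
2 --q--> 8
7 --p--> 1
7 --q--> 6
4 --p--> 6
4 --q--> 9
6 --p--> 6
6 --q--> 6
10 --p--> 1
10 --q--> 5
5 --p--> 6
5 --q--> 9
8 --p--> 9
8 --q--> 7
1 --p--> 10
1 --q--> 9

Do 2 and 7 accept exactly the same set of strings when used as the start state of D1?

No

States {3,4} cannot be reached from the start state, so discard them.
Start with accepting vs non-accepting: {1,7,9} | {2,5,6,8,10}.
Split {1,7,9} by δ(·,p) → {7,9} and {1}.
On input p, block {7,9} splits into {7} and {9}.
Split {2,5,6,8,10} by δ(·,p) → {2,8} and {5,6} and {10}.
On input q, block {2,8} splits into {2} and {8}.
Refine {5,6} on symbol q: members go to different blocks, giving {5} and {6}.
Stable partition: {7} | {2} | {1} | {9} | {5} | {10} | {8} | {6} — 8 equivalence classes.
2 and 7 end up in different blocks, so they are distinguishable. For instance, the string 'ε' is accepted from only 7.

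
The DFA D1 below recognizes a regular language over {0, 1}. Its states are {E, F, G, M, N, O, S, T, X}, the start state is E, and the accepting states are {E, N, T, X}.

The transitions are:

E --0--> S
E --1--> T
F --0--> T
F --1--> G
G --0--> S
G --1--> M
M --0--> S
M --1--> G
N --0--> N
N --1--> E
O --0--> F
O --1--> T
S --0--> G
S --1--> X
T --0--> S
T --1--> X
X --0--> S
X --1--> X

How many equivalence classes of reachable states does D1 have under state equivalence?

Reachable states from the start: {E,G,M,S,T,X}. Unreachable: {F,N,O} — drop them.
Initial partition by acceptance: {E,T,X} | {G,M,S}.
On input 1, block {G,M,S} splits into {G,M} and {S}.
Stable partition: {E,T,X} | {G,M} | {S} — 3 equivalence classes.

3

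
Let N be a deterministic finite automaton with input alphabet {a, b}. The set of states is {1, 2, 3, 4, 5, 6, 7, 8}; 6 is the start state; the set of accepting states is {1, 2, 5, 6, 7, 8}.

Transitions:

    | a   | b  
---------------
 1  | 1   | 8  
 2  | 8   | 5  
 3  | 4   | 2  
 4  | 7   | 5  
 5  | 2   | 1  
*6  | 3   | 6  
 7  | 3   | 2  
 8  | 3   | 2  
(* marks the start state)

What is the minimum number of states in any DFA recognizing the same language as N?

7

Start with accepting vs non-accepting: {1,2,5,6,7,8} | {3,4}.
Split {1,2,5,6,7,8} by δ(·,a) → {1,2,5} and {6,7,8}.
Split {1,2,5} by δ(·,a) → {1,5} and {2}.
Split {1,5} by δ(·,a) → {1} and {5}.
Split {3,4} by δ(·,a) → {3} and {4}.
Refine {6,7,8} on symbol b: members go to different blocks, giving {7,8} and {6}.
The partition is now stable with 7 blocks: {1} | {3} | {7,8} | {2} | {5} | {4} | {6}.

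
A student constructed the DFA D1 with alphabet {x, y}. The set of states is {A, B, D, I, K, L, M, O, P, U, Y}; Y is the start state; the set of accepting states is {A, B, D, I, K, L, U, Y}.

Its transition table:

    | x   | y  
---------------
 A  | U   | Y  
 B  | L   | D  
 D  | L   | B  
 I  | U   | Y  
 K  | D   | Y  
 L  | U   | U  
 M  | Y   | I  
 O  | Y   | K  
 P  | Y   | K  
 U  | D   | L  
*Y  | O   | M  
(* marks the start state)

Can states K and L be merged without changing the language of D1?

Reachable states from the start: {B,D,I,K,L,M,O,U,Y}. Unreachable: {A,P} — drop them.
Start with accepting vs non-accepting: {B,D,I,K,L,U,Y} | {M,O}.
On input x, block {B,D,I,K,L,U,Y} splits into {B,D,I,K,L,U} and {Y}.
Refine {B,D,I,K,L,U} on symbol y: members go to different blocks, giving {B,D,L,U} and {I,K}.
The partition is now stable with 4 blocks: {B,D,L,U} | {M,O} | {Y} | {I,K}.
K and L end up in different blocks, so they are distinguishable. For instance, the string 'yx' is accepted from only L.

No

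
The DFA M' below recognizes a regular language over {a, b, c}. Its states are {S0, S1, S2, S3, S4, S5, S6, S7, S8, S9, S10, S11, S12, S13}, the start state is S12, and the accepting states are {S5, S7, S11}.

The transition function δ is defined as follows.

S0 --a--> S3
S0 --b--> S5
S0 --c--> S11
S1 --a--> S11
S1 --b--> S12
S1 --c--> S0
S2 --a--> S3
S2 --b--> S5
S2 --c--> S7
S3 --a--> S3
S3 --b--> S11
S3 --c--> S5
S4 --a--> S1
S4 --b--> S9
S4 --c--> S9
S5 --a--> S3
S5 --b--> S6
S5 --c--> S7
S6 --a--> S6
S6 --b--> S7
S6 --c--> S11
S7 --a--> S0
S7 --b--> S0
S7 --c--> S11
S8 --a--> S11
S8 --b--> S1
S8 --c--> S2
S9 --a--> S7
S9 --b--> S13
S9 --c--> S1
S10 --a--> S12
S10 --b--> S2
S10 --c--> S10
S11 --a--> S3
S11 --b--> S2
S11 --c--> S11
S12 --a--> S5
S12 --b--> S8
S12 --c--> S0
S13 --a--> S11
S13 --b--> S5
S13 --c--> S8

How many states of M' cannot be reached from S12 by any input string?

4

BFS from S12 reaches {S0, S1, S2, S3, S5, S6, S7, S8, S11, S12}; the 4 state(s) S4, S9, S10, S13 are never visited.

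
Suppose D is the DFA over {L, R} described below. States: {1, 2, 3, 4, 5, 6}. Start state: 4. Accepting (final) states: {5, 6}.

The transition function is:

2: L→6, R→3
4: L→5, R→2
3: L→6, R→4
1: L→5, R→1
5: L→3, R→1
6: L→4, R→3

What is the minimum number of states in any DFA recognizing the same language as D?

Start with accepting vs non-accepting: {5,6} | {1,2,3,4}.
The partition is now stable with 2 blocks: {5,6} | {1,2,3,4}.

2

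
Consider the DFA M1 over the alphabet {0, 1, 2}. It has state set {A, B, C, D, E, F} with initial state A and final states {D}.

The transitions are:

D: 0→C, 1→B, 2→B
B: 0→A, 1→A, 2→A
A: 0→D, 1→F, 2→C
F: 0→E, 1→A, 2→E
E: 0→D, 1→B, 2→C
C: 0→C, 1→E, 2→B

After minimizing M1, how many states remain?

Initial partition by acceptance: {D} | {A,B,C,E,F}.
Split {A,B,C,E,F} by δ(·,0) → {B,C,F} and {A,E}.
Split {B,C,F} by δ(·,0) → {B,F} and {C}.
Stable partition: {D} | {B,F} | {A,E} | {C} — 4 equivalence classes.

4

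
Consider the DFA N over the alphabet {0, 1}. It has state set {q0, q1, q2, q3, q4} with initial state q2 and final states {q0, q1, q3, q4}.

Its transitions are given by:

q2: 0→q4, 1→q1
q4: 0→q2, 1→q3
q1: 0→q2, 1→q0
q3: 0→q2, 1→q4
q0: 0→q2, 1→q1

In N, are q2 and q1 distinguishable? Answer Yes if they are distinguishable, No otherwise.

Every state is reachable, so we keep all 5.
Start with accepting vs non-accepting: {q0,q1,q3,q4} | {q2}.
Stable partition: {q0,q1,q3,q4} | {q2} — 2 equivalence classes.
q2 and q1 end up in different blocks, so they are distinguishable. For instance, the string 'ε' is accepted from only q1.

Yes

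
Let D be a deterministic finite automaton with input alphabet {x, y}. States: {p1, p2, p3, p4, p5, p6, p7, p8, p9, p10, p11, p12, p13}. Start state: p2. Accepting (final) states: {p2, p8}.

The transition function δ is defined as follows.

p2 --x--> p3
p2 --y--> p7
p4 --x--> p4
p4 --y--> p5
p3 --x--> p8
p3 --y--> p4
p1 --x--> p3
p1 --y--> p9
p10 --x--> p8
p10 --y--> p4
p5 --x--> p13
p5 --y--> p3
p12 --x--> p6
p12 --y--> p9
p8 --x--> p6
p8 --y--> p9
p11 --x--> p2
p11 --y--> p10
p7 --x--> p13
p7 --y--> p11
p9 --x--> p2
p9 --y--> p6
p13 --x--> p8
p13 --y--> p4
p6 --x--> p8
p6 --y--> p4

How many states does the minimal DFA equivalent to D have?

7

States {p1,p12} cannot be reached from the start state, so discard them.
P0 = {p2,p8} | {p3,p4,p5,p6,p7,p9,p10,p11,p13}.
On input x, block {p3,p4,p5,p6,p7,p9,p10,p11,p13} splits into {p3,p6,p9,p10,p11,p13} and {p4,p5,p7}.
On input y, block {p2,p8} splits into {p2} and {p8}.
Split {p3,p6,p9,p10,p11,p13} by δ(·,x) → {p3,p6,p10,p13} and {p9,p11}.
Refine {p4,p5,p7} on symbol x: members go to different blocks, giving {p5,p7} and {p4}.
On input y, block {p5,p7} splits into {p5} and {p7}.
No further refinement is possible. Final partition (7 blocks): {p2} | {p3,p6,p10,p13} | {p5} | {p8} | {p9,p11} | {p4} | {p7}.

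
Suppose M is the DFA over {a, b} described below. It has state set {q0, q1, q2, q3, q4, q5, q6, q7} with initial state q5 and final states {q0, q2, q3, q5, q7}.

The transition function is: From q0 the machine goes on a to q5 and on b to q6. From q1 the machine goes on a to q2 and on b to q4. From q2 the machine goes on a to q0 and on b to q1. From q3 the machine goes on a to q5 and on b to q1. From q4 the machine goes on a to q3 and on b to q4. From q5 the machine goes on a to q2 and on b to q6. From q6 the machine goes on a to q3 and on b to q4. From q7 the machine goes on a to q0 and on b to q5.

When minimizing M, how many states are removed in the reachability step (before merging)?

Starting at q5 and following transitions, the reachable set is {q0, q1, q2, q3, q4, q5, q6}. That leaves q7 unreachable — 1 in total.

1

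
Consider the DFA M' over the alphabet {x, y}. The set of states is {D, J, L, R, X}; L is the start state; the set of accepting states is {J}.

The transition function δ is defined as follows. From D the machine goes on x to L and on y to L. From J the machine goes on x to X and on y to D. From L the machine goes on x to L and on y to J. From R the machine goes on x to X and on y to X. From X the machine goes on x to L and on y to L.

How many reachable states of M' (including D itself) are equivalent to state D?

Reachable states from the start: {D,J,L,X}. Unreachable: {R} — drop them.
Start with accepting vs non-accepting: {J} | {D,L,X}.
On input y, block {D,L,X} splits into {D,X} and {L}.
The partition is now stable with 3 blocks: {J} | {D,X} | {L}.
State D belongs to the block {D,X}, which has 2 states.

2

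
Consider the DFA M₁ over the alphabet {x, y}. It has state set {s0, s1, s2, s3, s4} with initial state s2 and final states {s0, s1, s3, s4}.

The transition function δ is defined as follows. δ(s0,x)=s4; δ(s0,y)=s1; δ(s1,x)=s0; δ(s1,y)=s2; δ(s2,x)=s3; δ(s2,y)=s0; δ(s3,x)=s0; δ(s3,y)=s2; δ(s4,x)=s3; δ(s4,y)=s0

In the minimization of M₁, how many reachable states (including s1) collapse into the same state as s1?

2

Every state is reachable, so we keep all 5.
P0 = {s0,s1,s3,s4} | {s2}.
On input y, block {s0,s1,s3,s4} splits into {s0,s4} and {s1,s3}.
On input x, block {s0,s4} splits into {s0} and {s4}.
Stable partition: {s0} | {s2} | {s1,s3} | {s4} — 4 equivalence classes.
The equivalence class containing s1 is {s1,s3}, of size 2.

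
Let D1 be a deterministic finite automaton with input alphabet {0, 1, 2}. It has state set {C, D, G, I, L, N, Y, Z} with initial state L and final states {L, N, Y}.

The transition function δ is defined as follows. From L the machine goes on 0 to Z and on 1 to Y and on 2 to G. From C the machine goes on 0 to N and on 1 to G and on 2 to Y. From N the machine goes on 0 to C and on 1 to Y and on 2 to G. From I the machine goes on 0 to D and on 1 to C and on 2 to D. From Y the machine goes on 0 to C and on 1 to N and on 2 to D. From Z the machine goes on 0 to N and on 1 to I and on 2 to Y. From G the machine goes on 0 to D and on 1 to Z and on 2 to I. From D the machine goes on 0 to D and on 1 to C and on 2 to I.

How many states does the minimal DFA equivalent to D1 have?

Every state is reachable, so we keep all 8.
Start with accepting vs non-accepting: {L,N,Y} | {C,D,G,I,Z}.
On input 0, block {C,D,G,I,Z} splits into {D,G,I} and {C,Z}.
The partition is now stable with 3 blocks: {L,N,Y} | {D,G,I} | {C,Z}.

3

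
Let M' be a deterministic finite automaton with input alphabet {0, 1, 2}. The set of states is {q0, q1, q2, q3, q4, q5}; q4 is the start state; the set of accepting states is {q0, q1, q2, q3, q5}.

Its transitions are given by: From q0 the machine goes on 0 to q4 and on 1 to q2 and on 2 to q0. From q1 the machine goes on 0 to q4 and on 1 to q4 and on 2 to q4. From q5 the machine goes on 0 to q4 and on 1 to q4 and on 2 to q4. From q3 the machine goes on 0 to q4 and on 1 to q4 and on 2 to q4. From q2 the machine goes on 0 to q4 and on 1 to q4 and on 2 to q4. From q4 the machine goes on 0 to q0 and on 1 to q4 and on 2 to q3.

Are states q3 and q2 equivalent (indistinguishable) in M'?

Yes

First remove the unreachable states {q1,q5}; 4 states remain.
P0 = {q0,q2,q3} | {q4}.
Refine {q0,q2,q3} on symbol 1: members go to different blocks, giving {q2,q3} and {q0}.
Stable partition: {q2,q3} | {q4} | {q0} — 3 equivalence classes.
q3 and q2 lie in the same block of the stable partition, so they are equivalent — no string distinguishes them.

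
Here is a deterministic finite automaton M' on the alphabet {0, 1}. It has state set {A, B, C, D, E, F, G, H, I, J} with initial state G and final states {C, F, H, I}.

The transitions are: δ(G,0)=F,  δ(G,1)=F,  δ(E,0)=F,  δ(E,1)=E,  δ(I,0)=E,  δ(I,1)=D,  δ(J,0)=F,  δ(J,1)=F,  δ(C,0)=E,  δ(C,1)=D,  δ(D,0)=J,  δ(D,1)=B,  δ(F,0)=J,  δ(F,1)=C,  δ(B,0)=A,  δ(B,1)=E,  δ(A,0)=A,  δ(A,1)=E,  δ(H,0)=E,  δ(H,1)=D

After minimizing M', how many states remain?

First remove the unreachable states {H,I}; 8 states remain.
Start with accepting vs non-accepting: {C,F} | {A,B,D,E,G,J}.
Refine {C,F} on symbol 1: members go to different blocks, giving {C} and {F}.
Split {A,B,D,E,G,J} by δ(·,0) → {A,B,D} and {E,G,J}.
Refine {A,B,D} on symbol 0: members go to different blocks, giving {A,B} and {D}.
On input 1, block {E,G,J} splits into {G,J} and {E}.
No further refinement is possible. Final partition (6 blocks): {C} | {A,B} | {F} | {G,J} | {D} | {E}.

6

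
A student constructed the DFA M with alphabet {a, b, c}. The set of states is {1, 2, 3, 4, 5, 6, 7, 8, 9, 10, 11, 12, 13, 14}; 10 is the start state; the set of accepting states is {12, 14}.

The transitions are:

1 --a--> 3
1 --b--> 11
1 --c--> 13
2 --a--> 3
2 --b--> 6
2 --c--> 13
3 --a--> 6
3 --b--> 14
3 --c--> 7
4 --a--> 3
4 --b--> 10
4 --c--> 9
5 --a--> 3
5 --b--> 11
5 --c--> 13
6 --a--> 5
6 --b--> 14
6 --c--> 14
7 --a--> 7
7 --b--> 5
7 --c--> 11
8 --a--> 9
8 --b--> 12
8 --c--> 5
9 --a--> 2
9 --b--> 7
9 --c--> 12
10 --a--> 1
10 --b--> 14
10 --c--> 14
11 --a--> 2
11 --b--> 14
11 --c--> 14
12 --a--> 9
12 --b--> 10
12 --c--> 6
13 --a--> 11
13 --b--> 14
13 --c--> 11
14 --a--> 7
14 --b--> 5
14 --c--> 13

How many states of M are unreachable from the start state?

No path from 10 leads to 4, 8, 9, 12; the other 10 states are all reachable.

4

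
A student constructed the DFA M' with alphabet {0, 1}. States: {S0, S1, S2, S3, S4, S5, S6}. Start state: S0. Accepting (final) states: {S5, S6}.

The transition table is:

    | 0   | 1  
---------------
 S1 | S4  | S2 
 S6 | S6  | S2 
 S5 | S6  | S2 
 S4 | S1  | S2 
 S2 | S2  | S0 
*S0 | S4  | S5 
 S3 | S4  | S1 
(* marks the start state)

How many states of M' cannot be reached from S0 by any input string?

1

BFS from S0 reaches {S0, S1, S2, S4, S5, S6}; the 1 state(s) S3 are never visited.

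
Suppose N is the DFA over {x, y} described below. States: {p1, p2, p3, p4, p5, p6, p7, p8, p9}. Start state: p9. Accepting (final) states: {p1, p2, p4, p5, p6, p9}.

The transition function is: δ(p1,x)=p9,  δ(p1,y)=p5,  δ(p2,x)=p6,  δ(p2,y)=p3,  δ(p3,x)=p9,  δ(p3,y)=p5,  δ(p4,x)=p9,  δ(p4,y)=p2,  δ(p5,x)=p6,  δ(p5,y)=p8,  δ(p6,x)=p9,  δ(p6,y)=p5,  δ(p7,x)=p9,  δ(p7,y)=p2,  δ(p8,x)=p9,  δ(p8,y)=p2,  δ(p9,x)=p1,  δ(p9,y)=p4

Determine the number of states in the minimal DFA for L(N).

4

Reachable states from the start: {p1,p2,p3,p4,p5,p6,p8,p9}. Unreachable: {p7} — drop them.
Initial partition by acceptance: {p1,p2,p4,p5,p6,p9} | {p3,p8}.
On input y, block {p1,p2,p4,p5,p6,p9} splits into {p1,p4,p6,p9} and {p2,p5}.
On input y, block {p1,p4,p6,p9} splits into {p1,p4,p6} and {p9}.
The partition is now stable with 4 blocks: {p1,p4,p6} | {p3,p8} | {p2,p5} | {p9}.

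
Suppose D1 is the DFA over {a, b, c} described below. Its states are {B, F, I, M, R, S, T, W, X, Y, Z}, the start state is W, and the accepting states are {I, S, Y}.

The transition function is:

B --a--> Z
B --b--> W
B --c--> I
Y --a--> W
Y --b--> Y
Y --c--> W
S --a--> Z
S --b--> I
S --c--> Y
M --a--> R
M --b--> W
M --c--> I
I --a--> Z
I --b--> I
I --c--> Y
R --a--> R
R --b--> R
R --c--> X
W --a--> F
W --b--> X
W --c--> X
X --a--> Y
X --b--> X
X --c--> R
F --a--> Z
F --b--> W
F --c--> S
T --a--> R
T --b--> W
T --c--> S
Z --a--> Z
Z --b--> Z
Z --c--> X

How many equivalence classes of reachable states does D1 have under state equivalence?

6

First remove the unreachable states {B,M,T}; 8 states remain.
Initial partition by acceptance: {I,S,Y} | {F,R,W,X,Z}.
Split {I,S,Y} by δ(·,c) → {I,S} and {Y}.
Split {F,R,W,X,Z} by δ(·,a) → {F,R,W,Z} and {X}.
On input b, block {F,R,W,Z} splits into {F,R,Z} and {W}.
Refine {F,R,Z} on symbol b: members go to different blocks, giving {R,Z} and {F}.
Stable partition: {I,S} | {R,Z} | {Y} | {X} | {W} | {F} — 6 equivalence classes.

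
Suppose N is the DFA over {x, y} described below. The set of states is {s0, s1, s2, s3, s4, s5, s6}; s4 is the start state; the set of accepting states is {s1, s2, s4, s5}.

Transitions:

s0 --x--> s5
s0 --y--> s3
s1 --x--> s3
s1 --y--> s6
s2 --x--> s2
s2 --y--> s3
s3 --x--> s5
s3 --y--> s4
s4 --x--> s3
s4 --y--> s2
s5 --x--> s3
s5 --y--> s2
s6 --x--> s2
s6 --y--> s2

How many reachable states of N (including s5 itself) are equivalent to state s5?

Reachable states from the start: {s2,s3,s4,s5}. Unreachable: {s0,s1,s6} — drop them.
Start with accepting vs non-accepting: {s2,s4,s5} | {s3}.
On input x, block {s2,s4,s5} splits into {s4,s5} and {s2}.
Stable partition: {s4,s5} | {s3} | {s2} — 3 equivalence classes.
The equivalence class containing s5 is {s4,s5}, of size 2.

2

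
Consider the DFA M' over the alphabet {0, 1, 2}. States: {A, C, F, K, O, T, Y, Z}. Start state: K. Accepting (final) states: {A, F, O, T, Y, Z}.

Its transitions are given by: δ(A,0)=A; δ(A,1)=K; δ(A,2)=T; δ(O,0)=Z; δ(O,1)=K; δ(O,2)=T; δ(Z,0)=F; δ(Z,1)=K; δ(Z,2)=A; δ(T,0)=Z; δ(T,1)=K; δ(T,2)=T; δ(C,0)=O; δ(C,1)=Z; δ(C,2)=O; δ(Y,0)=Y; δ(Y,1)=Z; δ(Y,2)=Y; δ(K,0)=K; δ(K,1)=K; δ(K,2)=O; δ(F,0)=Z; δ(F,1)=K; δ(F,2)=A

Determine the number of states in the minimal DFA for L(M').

2

States {C,Y} cannot be reached from the start state, so discard them.
Initial partition by acceptance: {A,F,O,T,Z} | {K}.
The partition is now stable with 2 blocks: {A,F,O,T,Z} | {K}.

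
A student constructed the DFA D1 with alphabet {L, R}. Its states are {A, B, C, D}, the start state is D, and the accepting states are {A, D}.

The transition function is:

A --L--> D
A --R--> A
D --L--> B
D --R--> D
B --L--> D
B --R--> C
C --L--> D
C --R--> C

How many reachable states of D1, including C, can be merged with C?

States {A} cannot be reached from the start state, so discard them.
Start with accepting vs non-accepting: {D} | {B,C}.
No further refinement is possible. Final partition (2 blocks): {D} | {B,C}.
State C belongs to the block {B,C}, which has 2 states.

2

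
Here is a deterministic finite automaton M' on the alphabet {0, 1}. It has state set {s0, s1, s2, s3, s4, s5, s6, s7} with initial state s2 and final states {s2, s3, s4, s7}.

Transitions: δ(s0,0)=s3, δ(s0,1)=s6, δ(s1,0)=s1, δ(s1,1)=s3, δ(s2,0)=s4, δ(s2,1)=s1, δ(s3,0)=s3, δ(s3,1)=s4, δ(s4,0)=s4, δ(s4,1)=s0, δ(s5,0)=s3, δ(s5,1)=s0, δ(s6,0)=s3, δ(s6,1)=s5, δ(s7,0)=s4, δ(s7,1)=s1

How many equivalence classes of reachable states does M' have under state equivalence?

5

States {s7} cannot be reached from the start state, so discard them.
P0 = {s2,s3,s4} | {s0,s1,s5,s6}.
Refine {s2,s3,s4} on symbol 1: members go to different blocks, giving {s2,s4} and {s3}.
On input 0, block {s0,s1,s5,s6} splits into {s0,s5,s6} and {s1}.
Refine {s2,s4} on symbol 1: members go to different blocks, giving {s2} and {s4}.
The partition is now stable with 5 blocks: {s2} | {s0,s5,s6} | {s3} | {s1} | {s4}.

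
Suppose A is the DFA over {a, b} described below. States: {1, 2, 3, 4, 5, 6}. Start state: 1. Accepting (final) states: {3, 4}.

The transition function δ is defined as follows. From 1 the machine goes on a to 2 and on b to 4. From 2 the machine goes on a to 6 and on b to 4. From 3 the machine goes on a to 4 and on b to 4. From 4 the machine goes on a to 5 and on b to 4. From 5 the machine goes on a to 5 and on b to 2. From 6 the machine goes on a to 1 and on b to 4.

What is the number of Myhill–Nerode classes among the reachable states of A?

States {3} cannot be reached from the start state, so discard them.
Start with accepting vs non-accepting: {4} | {1,2,5,6}.
Refine {1,2,5,6} on symbol b: members go to different blocks, giving {1,2,6} and {5}.
The partition is now stable with 3 blocks: {4} | {1,2,6} | {5}.

3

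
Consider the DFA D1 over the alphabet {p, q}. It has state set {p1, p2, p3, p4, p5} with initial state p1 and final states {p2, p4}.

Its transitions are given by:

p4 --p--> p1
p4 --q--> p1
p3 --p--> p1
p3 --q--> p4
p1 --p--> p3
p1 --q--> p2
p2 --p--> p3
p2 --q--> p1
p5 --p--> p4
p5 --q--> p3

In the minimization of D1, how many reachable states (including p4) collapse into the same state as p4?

2

Reachable states from the start: {p1,p2,p3,p4}. Unreachable: {p5} — drop them.
Initial partition by acceptance: {p2,p4} | {p1,p3}.
The partition is now stable with 2 blocks: {p2,p4} | {p1,p3}.
State p4 belongs to the block {p2,p4}, which has 2 states.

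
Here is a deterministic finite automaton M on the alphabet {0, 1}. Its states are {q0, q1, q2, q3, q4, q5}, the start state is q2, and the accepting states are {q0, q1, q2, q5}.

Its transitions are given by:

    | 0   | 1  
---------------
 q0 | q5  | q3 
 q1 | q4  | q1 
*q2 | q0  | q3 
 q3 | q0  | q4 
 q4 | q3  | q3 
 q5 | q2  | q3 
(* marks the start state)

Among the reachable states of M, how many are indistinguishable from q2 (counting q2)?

Reachable states from the start: {q0,q2,q3,q4,q5}. Unreachable: {q1} — drop them.
Start with accepting vs non-accepting: {q0,q2,q5} | {q3,q4}.
Refine {q3,q4} on symbol 0: members go to different blocks, giving {q3} and {q4}.
No further refinement is possible. Final partition (3 blocks): {q0,q2,q5} | {q3} | {q4}.
State q2 belongs to the block {q0,q2,q5}, which has 3 states.

3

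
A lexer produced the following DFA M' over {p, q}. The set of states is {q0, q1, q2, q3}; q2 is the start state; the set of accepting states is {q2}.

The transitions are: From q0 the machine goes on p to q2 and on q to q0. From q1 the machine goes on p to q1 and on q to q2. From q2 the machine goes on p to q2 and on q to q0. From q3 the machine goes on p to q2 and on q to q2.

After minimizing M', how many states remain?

2

First remove the unreachable states {q1,q3}; 2 states remain.
Start with accepting vs non-accepting: {q2} | {q0}.
No further refinement is possible. Final partition (2 blocks): {q2} | {q0}.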